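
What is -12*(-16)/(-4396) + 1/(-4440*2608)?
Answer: -555818059/12725892480 ≈ -0.043676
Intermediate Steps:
-12*(-16)/(-4396) + 1/(-4440*2608) = 192*(-1/4396) - 1/4440*1/2608 = -48/1099 - 1/11579520 = -555818059/12725892480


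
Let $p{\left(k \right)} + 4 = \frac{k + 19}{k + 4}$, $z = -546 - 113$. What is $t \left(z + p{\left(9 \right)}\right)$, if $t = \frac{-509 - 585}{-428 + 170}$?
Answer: $- \frac{4699277}{1677} \approx -2802.2$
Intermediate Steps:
$z = -659$
$p{\left(k \right)} = -4 + \frac{19 + k}{4 + k}$ ($p{\left(k \right)} = -4 + \frac{k + 19}{k + 4} = -4 + \frac{19 + k}{4 + k}$)
$t = \frac{547}{129}$ ($t = - \frac{1094}{-258} = \left(-1094\right) \left(- \frac{1}{258}\right) = \frac{547}{129} \approx 4.2403$)
$t \left(z + p{\left(9 \right)}\right) = \frac{547 \left(-659 + \frac{3 \left(1 - 9\right)}{4 + 9}\right)}{129} = \frac{547 \left(-659 + \frac{3 \left(1 - 9\right)}{13}\right)}{129} = \frac{547 \left(-659 + 3 \cdot \frac{1}{13} \left(-8\right)\right)}{129} = \frac{547 \left(-659 - \frac{24}{13}\right)}{129} = \frac{547}{129} \left(- \frac{8591}{13}\right) = - \frac{4699277}{1677}$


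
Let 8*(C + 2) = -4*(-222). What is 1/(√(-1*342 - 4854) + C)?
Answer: 109/17077 - 2*I*√1299/17077 ≈ 0.0063829 - 0.0042211*I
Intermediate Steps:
C = 109 (C = -2 + (-4*(-222))/8 = -2 + (⅛)*888 = -2 + 111 = 109)
1/(√(-1*342 - 4854) + C) = 1/(√(-1*342 - 4854) + 109) = 1/(√(-342 - 4854) + 109) = 1/(√(-5196) + 109) = 1/(2*I*√1299 + 109) = 1/(109 + 2*I*√1299)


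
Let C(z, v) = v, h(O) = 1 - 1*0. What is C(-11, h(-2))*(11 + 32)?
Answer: 43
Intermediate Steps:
h(O) = 1 (h(O) = 1 + 0 = 1)
C(-11, h(-2))*(11 + 32) = 1*(11 + 32) = 1*43 = 43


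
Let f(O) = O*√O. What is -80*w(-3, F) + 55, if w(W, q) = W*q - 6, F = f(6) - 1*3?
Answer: -185 + 1440*√6 ≈ 3342.3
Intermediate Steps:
f(O) = O^(3/2)
F = -3 + 6*√6 (F = 6^(3/2) - 1*3 = 6*√6 - 3 = -3 + 6*√6 ≈ 11.697)
w(W, q) = -6 + W*q
-80*w(-3, F) + 55 = -80*(-6 - 3*(-3 + 6*√6)) + 55 = -80*(-6 + (9 - 18*√6)) + 55 = -80*(3 - 18*√6) + 55 = (-240 + 1440*√6) + 55 = -185 + 1440*√6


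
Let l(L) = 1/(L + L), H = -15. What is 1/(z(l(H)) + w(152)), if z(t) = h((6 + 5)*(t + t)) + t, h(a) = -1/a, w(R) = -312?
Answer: -330/102521 ≈ -0.0032189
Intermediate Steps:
l(L) = 1/(2*L)
z(t) = t - 1/(22*t) (z(t) = -1/((6 + 5)*(t + t)) + t = -1/(11*(2*t)) + t = -1/(22*t) + t = t - 1/(22*t))
1/(z(l(H)) + w(152)) = 1/(((½)/(-15) - 1/(22*((½)/(-15)))) - 312) = 1/(((½)*(-1/15) - 1/(22*((½)*(-1/15)))) - 312) = 1/((-1/30 - 1/(22*(-1/30))) - 312) = 1/((-1/30 - 1/22*(-30)) - 312) = 1/((-1/30 + 15/11) - 312) = 1/(439/330 - 312) = 1/(-102521/330) = -330/102521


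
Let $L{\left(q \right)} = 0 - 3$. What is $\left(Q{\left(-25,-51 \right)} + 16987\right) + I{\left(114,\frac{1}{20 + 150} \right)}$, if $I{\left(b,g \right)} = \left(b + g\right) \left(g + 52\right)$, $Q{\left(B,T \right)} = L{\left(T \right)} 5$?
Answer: $\frac{661838221}{28900} \approx 22901.0$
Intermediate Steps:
$L{\left(q \right)} = -3$ ($L{\left(q \right)} = 0 - 3 = -3$)
$Q{\left(B,T \right)} = -15$ ($Q{\left(B,T \right)} = \left(-3\right) 5 = -15$)
$I{\left(b,g \right)} = \left(52 + g\right) \left(b + g\right)$ ($I{\left(b,g \right)} = \left(b + g\right) \left(52 + g\right) = \left(52 + g\right) \left(b + g\right)$)
$\left(Q{\left(-25,-51 \right)} + 16987\right) + I{\left(114,\frac{1}{20 + 150} \right)} = \left(-15 + 16987\right) + \left(\left(\frac{1}{20 + 150}\right)^{2} + 52 \cdot 114 + \frac{52}{20 + 150} + \frac{114}{20 + 150}\right) = 16972 + \left(\left(\frac{1}{170}\right)^{2} + 5928 + \frac{52}{170} + \frac{114}{170}\right) = 16972 + \left(\left(\frac{1}{170}\right)^{2} + 5928 + 52 \cdot \frac{1}{170} + 114 \cdot \frac{1}{170}\right) = 16972 + \left(\frac{1}{28900} + 5928 + \frac{26}{85} + \frac{57}{85}\right) = 16972 + \frac{171347421}{28900} = \frac{661838221}{28900}$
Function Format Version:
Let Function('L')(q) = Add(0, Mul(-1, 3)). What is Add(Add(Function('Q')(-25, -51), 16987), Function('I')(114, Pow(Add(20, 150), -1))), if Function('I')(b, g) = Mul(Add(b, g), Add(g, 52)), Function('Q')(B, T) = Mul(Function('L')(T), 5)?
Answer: Rational(661838221, 28900) ≈ 22901.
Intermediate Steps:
Function('L')(q) = -3 (Function('L')(q) = Add(0, -3) = -3)
Function('Q')(B, T) = -15 (Function('Q')(B, T) = Mul(-3, 5) = -15)
Function('I')(b, g) = Mul(Add(52, g), Add(b, g)) (Function('I')(b, g) = Mul(Add(b, g), Add(52, g)) = Mul(Add(52, g), Add(b, g)))
Add(Add(Function('Q')(-25, -51), 16987), Function('I')(114, Pow(Add(20, 150), -1))) = Add(Add(-15, 16987), Add(Pow(Pow(Add(20, 150), -1), 2), Mul(52, 114), Mul(52, Pow(Add(20, 150), -1)), Mul(114, Pow(Add(20, 150), -1)))) = Add(16972, Add(Pow(Pow(170, -1), 2), 5928, Mul(52, Pow(170, -1)), Mul(114, Pow(170, -1)))) = Add(16972, Add(Pow(Rational(1, 170), 2), 5928, Mul(52, Rational(1, 170)), Mul(114, Rational(1, 170)))) = Add(16972, Add(Rational(1, 28900), 5928, Rational(26, 85), Rational(57, 85))) = Add(16972, Rational(171347421, 28900)) = Rational(661838221, 28900)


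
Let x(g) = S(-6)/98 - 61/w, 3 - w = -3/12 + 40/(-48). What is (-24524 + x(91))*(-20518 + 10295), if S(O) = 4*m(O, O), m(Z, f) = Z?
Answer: 12292339660/49 ≈ 2.5086e+8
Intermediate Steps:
S(O) = 4*O
w = 49/12 (w = 3 - (-3/12 + 40/(-48)) = 3 - (-3*1/12 + 40*(-1/48)) = 3 - (-¼ - ⅚) = 3 - 1*(-13/12) = 3 + 13/12 = 49/12 ≈ 4.0833)
x(g) = -744/49 (x(g) = (4*(-6))/98 - 61/49/12 = -24*1/98 - 61*12/49 = -12/49 - 732/49 = -744/49)
(-24524 + x(91))*(-20518 + 10295) = (-24524 - 744/49)*(-20518 + 10295) = -1202420/49*(-10223) = 12292339660/49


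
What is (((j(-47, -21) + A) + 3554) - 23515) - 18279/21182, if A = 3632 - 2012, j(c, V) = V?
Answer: -388962163/21182 ≈ -18363.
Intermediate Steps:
A = 1620
(((j(-47, -21) + A) + 3554) - 23515) - 18279/21182 = (((-21 + 1620) + 3554) - 23515) - 18279/21182 = ((1599 + 3554) - 23515) - 18279*1/21182 = (5153 - 23515) - 18279/21182 = -18362 - 18279/21182 = -388962163/21182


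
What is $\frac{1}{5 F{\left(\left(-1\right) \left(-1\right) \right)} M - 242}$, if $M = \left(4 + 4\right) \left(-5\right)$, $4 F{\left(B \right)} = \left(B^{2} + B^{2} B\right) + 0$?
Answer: $- \frac{1}{342} \approx -0.002924$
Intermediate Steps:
$F{\left(B \right)} = \frac{B^{2}}{4} + \frac{B^{3}}{4}$ ($F{\left(B \right)} = \frac{\left(B^{2} + B^{2} B\right) + 0}{4} = \frac{\left(B^{2} + B^{3}\right) + 0}{4} = \frac{B^{2} + B^{3}}{4} = \frac{B^{2}}{4} + \frac{B^{3}}{4}$)
$M = -40$ ($M = 8 \left(-5\right) = -40$)
$\frac{1}{5 F{\left(\left(-1\right) \left(-1\right) \right)} M - 242} = \frac{1}{5 \frac{\left(\left(-1\right) \left(-1\right)\right)^{2} \left(1 - -1\right)}{4} \left(-40\right) - 242} = \frac{1}{5 \frac{1^{2} \left(1 + 1\right)}{4} \left(-40\right) - 242} = \frac{1}{5 \cdot \frac{1}{4} \cdot 1 \cdot 2 \left(-40\right) - 242} = \frac{1}{5 \cdot \frac{1}{2} \left(-40\right) - 242} = \frac{1}{\frac{5}{2} \left(-40\right) - 242} = \frac{1}{-100 - 242} = \frac{1}{-342} = - \frac{1}{342}$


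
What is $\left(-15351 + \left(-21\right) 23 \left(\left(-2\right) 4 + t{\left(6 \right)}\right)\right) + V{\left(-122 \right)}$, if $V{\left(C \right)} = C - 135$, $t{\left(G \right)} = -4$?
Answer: $-9812$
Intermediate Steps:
$V{\left(C \right)} = -135 + C$
$\left(-15351 + \left(-21\right) 23 \left(\left(-2\right) 4 + t{\left(6 \right)}\right)\right) + V{\left(-122 \right)} = \left(-15351 + \left(-21\right) 23 \left(\left(-2\right) 4 - 4\right)\right) - 257 = \left(-15351 - 483 \left(-8 - 4\right)\right) - 257 = \left(-15351 - -5796\right) - 257 = \left(-15351 + 5796\right) - 257 = -9555 - 257 = -9812$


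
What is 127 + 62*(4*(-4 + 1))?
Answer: -617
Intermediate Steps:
127 + 62*(4*(-4 + 1)) = 127 + 62*(4*(-3)) = 127 + 62*(-12) = 127 - 744 = -617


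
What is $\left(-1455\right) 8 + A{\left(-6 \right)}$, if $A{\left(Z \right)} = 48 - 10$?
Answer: $-11602$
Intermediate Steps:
$A{\left(Z \right)} = 38$
$\left(-1455\right) 8 + A{\left(-6 \right)} = \left(-1455\right) 8 + 38 = -11640 + 38 = -11602$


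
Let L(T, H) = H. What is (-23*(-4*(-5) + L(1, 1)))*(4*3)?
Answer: -5796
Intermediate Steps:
(-23*(-4*(-5) + L(1, 1)))*(4*3) = (-23*(-4*(-5) + 1))*(4*3) = -23*(20 + 1)*12 = -23*21*12 = -483*12 = -5796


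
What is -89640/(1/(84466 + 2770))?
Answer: -7819835040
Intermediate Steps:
-89640/(1/(84466 + 2770)) = -89640/(1/87236) = -89640/1/87236 = -89640*87236 = -7819835040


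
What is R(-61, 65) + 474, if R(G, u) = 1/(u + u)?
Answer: 61621/130 ≈ 474.01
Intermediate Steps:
R(G, u) = 1/(2*u)
R(-61, 65) + 474 = (½)/65 + 474 = (½)*(1/65) + 474 = 1/130 + 474 = 61621/130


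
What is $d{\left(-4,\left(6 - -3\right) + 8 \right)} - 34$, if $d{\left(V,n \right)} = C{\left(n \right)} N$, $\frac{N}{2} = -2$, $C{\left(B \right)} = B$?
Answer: $-102$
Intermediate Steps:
$N = -4$ ($N = 2 \left(-2\right) = -4$)
$d{\left(V,n \right)} = - 4 n$ ($d{\left(V,n \right)} = n \left(-4\right) = - 4 n$)
$d{\left(-4,\left(6 - -3\right) + 8 \right)} - 34 = - 4 \left(\left(6 - -3\right) + 8\right) - 34 = - 4 \left(\left(6 + 3\right) + 8\right) - 34 = - 4 \left(9 + 8\right) - 34 = \left(-4\right) 17 - 34 = -68 - 34 = -102$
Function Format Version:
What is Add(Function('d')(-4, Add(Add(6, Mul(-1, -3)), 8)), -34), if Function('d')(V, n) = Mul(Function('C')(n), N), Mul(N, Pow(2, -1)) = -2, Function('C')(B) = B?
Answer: -102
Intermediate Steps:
N = -4 (N = Mul(2, -2) = -4)
Function('d')(V, n) = Mul(-4, n) (Function('d')(V, n) = Mul(n, -4) = Mul(-4, n))
Add(Function('d')(-4, Add(Add(6, Mul(-1, -3)), 8)), -34) = Add(Mul(-4, Add(Add(6, Mul(-1, -3)), 8)), -34) = Add(Mul(-4, Add(Add(6, 3), 8)), -34) = Add(Mul(-4, Add(9, 8)), -34) = Add(Mul(-4, 17), -34) = Add(-68, -34) = -102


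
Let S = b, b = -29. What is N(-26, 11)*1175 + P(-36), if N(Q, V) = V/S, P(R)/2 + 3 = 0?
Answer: -13099/29 ≈ -451.69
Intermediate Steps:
S = -29
P(R) = -6 (P(R) = -6 + 2*0 = -6 + 0 = -6)
N(Q, V) = -V/29 (N(Q, V) = V/(-29) = V*(-1/29) = -V/29)
N(-26, 11)*1175 + P(-36) = -1/29*11*1175 - 6 = -11/29*1175 - 6 = -12925/29 - 6 = -13099/29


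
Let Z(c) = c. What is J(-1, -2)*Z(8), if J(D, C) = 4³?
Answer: 512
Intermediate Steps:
J(D, C) = 64
J(-1, -2)*Z(8) = 64*8 = 512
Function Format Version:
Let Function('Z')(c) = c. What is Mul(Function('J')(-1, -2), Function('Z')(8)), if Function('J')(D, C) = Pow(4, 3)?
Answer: 512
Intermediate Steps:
Function('J')(D, C) = 64
Mul(Function('J')(-1, -2), Function('Z')(8)) = Mul(64, 8) = 512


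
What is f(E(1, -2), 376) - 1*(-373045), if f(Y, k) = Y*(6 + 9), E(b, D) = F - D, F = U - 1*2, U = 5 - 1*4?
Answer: 373060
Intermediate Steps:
U = 1 (U = 5 - 4 = 1)
F = -1 (F = 1 - 1*2 = 1 - 2 = -1)
E(b, D) = -1 - D
f(Y, k) = 15*Y (f(Y, k) = Y*15 = 15*Y)
f(E(1, -2), 376) - 1*(-373045) = 15*(-1 - 1*(-2)) - 1*(-373045) = 15*(-1 + 2) + 373045 = 15*1 + 373045 = 15 + 373045 = 373060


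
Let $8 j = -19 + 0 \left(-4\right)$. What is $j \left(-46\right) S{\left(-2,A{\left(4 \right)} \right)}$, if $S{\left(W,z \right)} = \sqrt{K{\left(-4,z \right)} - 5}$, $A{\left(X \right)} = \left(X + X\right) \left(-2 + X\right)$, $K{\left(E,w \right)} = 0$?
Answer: $\frac{437 i \sqrt{5}}{4} \approx 244.29 i$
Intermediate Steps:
$A{\left(X \right)} = 2 X \left(-2 + X\right)$
$S{\left(W,z \right)} = i \sqrt{5}$ ($S{\left(W,z \right)} = \sqrt{0 - 5} = \sqrt{-5} = i \sqrt{5}$)
$j = - \frac{19}{8}$ ($j = \frac{-19 + 0 \left(-4\right)}{8} = \frac{-19 + 0}{8} = \frac{1}{8} \left(-19\right) = - \frac{19}{8} \approx -2.375$)
$j \left(-46\right) S{\left(-2,A{\left(4 \right)} \right)} = \left(- \frac{19}{8}\right) \left(-46\right) i \sqrt{5} = \frac{437 i \sqrt{5}}{4}$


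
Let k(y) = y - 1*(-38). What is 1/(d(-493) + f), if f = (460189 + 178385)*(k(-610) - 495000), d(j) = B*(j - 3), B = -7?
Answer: -1/316459390856 ≈ -3.1600e-12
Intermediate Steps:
k(y) = 38 + y (k(y) = y + 38 = 38 + y)
d(j) = 21 - 7*j (d(j) = -7*(j - 3) = -7*(-3 + j) = 21 - 7*j)
f = -316459394328 (f = (460189 + 178385)*((38 - 610) - 495000) = 638574*(-572 - 495000) = 638574*(-495572) = -316459394328)
1/(d(-493) + f) = 1/((21 - 7*(-493)) - 316459394328) = 1/((21 + 3451) - 316459394328) = 1/(3472 - 316459394328) = 1/(-316459390856) = -1/316459390856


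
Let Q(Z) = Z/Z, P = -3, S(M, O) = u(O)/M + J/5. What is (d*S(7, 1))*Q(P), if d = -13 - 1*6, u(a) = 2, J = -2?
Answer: 76/35 ≈ 2.1714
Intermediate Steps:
S(M, O) = -⅖ + 2/M (S(M, O) = 2/M - 2/5 = 2/M - 2*⅕ = 2/M - ⅖ = -⅖ + 2/M)
Q(Z) = 1
d = -19 (d = -13 - 6 = -19)
(d*S(7, 1))*Q(P) = -19*(-⅖ + 2/7)*1 = -19*(-4/35)*1 = (76/35)*1 = 76/35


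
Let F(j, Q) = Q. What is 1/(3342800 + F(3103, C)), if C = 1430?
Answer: 1/3344230 ≈ 2.9902e-7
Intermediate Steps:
1/(3342800 + F(3103, C)) = 1/(3342800 + 1430) = 1/3344230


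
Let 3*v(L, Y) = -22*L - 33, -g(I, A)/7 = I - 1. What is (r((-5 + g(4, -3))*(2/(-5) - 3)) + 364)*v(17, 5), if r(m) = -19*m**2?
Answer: 502348704/25 ≈ 2.0094e+7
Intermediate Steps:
g(I, A) = 7 - 7*I (g(I, A) = -7*(I - 1) = -7*(-1 + I) = 7 - 7*I)
v(L, Y) = -11 - 22*L/3 (v(L, Y) = (-22*L - 33)/3 = (-33 - 22*L)/3 = -11 - 22*L/3)
(r((-5 + g(4, -3))*(2/(-5) - 3)) + 364)*v(17, 5) = (-19*(-5 + (7 - 7*4))**2*(2/(-5) - 3)**2 + 364)*(-11 - 22/3*17) = (-19*(-5 + (7 - 28))**2*(2*(-1/5) - 3)**2 + 364)*(-11 - 374/3) = (-19*(-5 - 21)**2*(-2/5 - 3)**2 + 364)*(-407/3) = (-19*(-26*(-17/5))**2 + 364)*(-407/3) = (-19*(442/5)**2 + 364)*(-407/3) = (-19*195364/25 + 364)*(-407/3) = (-3711916/25 + 364)*(-407/3) = -3702816/25*(-407/3) = 502348704/25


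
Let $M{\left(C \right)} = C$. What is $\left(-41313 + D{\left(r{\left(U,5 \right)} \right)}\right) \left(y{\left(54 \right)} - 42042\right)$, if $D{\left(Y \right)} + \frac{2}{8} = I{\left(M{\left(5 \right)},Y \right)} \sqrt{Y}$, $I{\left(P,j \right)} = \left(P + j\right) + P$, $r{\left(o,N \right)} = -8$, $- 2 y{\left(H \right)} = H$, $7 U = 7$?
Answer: $\frac{6952028457}{4} - 168276 i \sqrt{2} \approx 1.738 \cdot 10^{9} - 2.3798 \cdot 10^{5} i$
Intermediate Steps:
$U = 1$ ($U = \frac{1}{7} \cdot 7 = 1$)
$y{\left(H \right)} = - \frac{H}{2}$
$I{\left(P,j \right)} = j + 2 P$
$D{\left(Y \right)} = - \frac{1}{4} + \sqrt{Y} \left(10 + Y\right)$ ($D{\left(Y \right)} = - \frac{1}{4} + \left(Y + 2 \cdot 5\right) \sqrt{Y} = - \frac{1}{4} + \left(Y + 10\right) \sqrt{Y} = - \frac{1}{4} + \left(10 + Y\right) \sqrt{Y} = - \frac{1}{4} + \sqrt{Y} \left(10 + Y\right)$)
$\left(-41313 + D{\left(r{\left(U,5 \right)} \right)}\right) \left(y{\left(54 \right)} - 42042\right) = \left(-41313 - \left(\frac{1}{4} - \sqrt{-8} \left(10 - 8\right)\right)\right) \left(\left(- \frac{1}{2}\right) 54 - 42042\right) = \left(-41313 - \left(\frac{1}{4} - 2 i \sqrt{2} \cdot 2\right)\right) \left(-27 - 42042\right) = \left(-41313 - \left(\frac{1}{4} - 4 i \sqrt{2}\right)\right) \left(-42069\right) = \left(- \frac{165253}{4} + 4 i \sqrt{2}\right) \left(-42069\right) = \frac{6952028457}{4} - 168276 i \sqrt{2}$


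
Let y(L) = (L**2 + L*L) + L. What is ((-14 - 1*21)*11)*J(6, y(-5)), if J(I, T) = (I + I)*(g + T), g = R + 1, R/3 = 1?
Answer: -226380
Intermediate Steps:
R = 3 (R = 3*1 = 3)
g = 4 (g = 3 + 1 = 4)
y(L) = L + 2*L**2 (y(L) = (L**2 + L**2) + L = 2*L**2 + L = L + 2*L**2)
J(I, T) = 2*I*(4 + T) (J(I, T) = (I + I)*(4 + T) = (2*I)*(4 + T) = 2*I*(4 + T))
((-14 - 1*21)*11)*J(6, y(-5)) = ((-14 - 1*21)*11)*(2*6*(4 - 5*(1 + 2*(-5)))) = ((-14 - 21)*11)*(2*6*(4 - 5*(1 - 10))) = (-35*11)*(2*6*(4 - 5*(-9))) = -770*6*(4 + 45) = -770*6*49 = -385*588 = -226380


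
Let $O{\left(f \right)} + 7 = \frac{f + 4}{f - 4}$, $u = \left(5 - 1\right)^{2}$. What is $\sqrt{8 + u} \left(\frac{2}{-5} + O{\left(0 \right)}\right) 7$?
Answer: $- \frac{588 \sqrt{6}}{5} \approx -288.06$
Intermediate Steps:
$u = 16$ ($u = 4^{2} = 16$)
$O{\left(f \right)} = -7 + \frac{4 + f}{-4 + f}$ ($O{\left(f \right)} = -7 + \frac{f + 4}{f - 4} = -7 + \frac{4 + f}{-4 + f}$)
$\sqrt{8 + u} \left(\frac{2}{-5} + O{\left(0 \right)}\right) 7 = \sqrt{8 + 16} \left(\frac{2}{-5} + \frac{2 \left(16 - 0\right)}{-4 + 0}\right) 7 = \sqrt{24} \left(2 \left(- \frac{1}{5}\right) + \frac{2 \left(16 + 0\right)}{-4}\right) 7 = 2 \sqrt{6} \left(- \frac{2}{5} + 2 \left(- \frac{1}{4}\right) 16\right) 7 = 2 \sqrt{6} \left(- \frac{2}{5} - 8\right) 7 = 2 \sqrt{6} \left(- \frac{42}{5}\right) 7 = - \frac{84 \sqrt{6}}{5} \cdot 7 = - \frac{588 \sqrt{6}}{5}$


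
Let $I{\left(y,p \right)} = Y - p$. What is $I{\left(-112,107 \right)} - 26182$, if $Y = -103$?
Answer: $-26392$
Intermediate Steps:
$I{\left(y,p \right)} = -103 - p$
$I{\left(-112,107 \right)} - 26182 = \left(-103 - 107\right) - 26182 = -210 - 26182 = -26392$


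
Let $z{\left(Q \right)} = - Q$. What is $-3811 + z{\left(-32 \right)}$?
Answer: $-3779$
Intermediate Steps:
$-3811 + z{\left(-32 \right)} = -3811 - -32 = -3811 + 32 = -3779$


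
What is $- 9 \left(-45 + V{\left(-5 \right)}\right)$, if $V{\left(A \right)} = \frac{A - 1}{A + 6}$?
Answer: $459$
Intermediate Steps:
$V{\left(A \right)} = \frac{-1 + A}{6 + A}$
$- 9 \left(-45 + V{\left(-5 \right)}\right) = - 9 \left(-45 + \frac{-1 - 5}{6 - 5}\right) = - 9 \left(-45 + 1^{-1} \left(-6\right)\right) = - 9 \left(-45 + 1 \left(-6\right)\right) = - 9 \left(-45 - 6\right) = \left(-9\right) \left(-51\right) = 459$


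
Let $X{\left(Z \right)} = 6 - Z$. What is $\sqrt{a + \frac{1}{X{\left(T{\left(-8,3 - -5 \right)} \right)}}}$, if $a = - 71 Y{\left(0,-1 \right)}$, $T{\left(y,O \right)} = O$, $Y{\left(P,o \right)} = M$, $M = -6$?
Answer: $\frac{\sqrt{1702}}{2} \approx 20.628$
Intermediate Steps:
$Y{\left(P,o \right)} = -6$
$a = 426$ ($a = \left(-71\right) \left(-6\right) = 426$)
$\sqrt{a + \frac{1}{X{\left(T{\left(-8,3 - -5 \right)} \right)}}} = \sqrt{426 + \frac{1}{6 - \left(3 - -5\right)}} = \sqrt{426 + \frac{1}{6 - \left(3 + 5\right)}} = \sqrt{426 + \frac{1}{6 - 8}} = \sqrt{426 + \frac{1}{-2}} = \sqrt{426 - \frac{1}{2}} = \sqrt{\frac{851}{2}} = \frac{\sqrt{1702}}{2}$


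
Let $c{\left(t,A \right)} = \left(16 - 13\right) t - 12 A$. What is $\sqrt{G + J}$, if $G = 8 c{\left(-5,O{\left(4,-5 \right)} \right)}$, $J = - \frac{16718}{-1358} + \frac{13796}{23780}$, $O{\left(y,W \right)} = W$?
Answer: $\frac{\sqrt{6076101980247530}}{4036655} \approx 19.31$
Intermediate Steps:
$c{\left(t,A \right)} = - 12 A + 3 t$ ($c{\left(t,A \right)} = 3 t - 12 A = - 12 A + 3 t$)
$J = \frac{52036126}{4036655}$ ($J = \left(-16718\right) \left(- \frac{1}{1358}\right) + 13796 \cdot \frac{1}{23780} = \frac{8359}{679} + \frac{3449}{5945} = \frac{52036126}{4036655} \approx 12.891$)
$G = 360$ ($G = 8 \left(\left(-12\right) \left(-5\right) + 3 \left(-5\right)\right) = 8 \left(60 - 15\right) = 8 \cdot 45 = 360$)
$\sqrt{G + J} = \sqrt{360 + \frac{52036126}{4036655}} = \sqrt{\frac{1505231926}{4036655}} = \frac{\sqrt{6076101980247530}}{4036655}$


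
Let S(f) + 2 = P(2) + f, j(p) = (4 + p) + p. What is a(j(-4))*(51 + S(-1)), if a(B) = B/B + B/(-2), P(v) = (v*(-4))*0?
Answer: 144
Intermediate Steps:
j(p) = 4 + 2*p
P(v) = 0 (P(v) = -4*v*0 = 0)
a(B) = 1 - B/2 (a(B) = 1 + B*(-½) = 1 - B/2)
S(f) = -2 + f (S(f) = -2 + (0 + f) = -2 + f)
a(j(-4))*(51 + S(-1)) = (1 - (4 + 2*(-4))/2)*(51 + (-2 - 1)) = (1 - (4 - 8)/2)*(51 - 3) = (1 - ½*(-4))*48 = (1 + 2)*48 = 3*48 = 144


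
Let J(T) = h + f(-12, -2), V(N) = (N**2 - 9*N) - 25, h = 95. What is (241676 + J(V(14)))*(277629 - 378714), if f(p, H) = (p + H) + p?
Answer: -24436793325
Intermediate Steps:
f(p, H) = H + 2*p (f(p, H) = (H + p) + p = H + 2*p)
V(N) = -25 + N**2 - 9*N
J(T) = 69 (J(T) = 95 + (-2 + 2*(-12)) = 95 + (-2 - 24) = 95 - 26 = 69)
(241676 + J(V(14)))*(277629 - 378714) = (241676 + 69)*(277629 - 378714) = 241745*(-101085) = -24436793325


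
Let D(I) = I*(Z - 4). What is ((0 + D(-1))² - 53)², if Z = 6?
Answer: 2401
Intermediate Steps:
D(I) = 2*I (D(I) = I*(6 - 4) = I*2 = 2*I)
((0 + D(-1))² - 53)² = ((0 + 2*(-1))² - 53)² = ((0 - 2)² - 53)² = ((-2)² - 53)² = (4 - 53)² = (-49)² = 2401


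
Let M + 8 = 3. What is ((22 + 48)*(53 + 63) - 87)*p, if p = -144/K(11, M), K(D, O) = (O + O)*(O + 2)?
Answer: -192792/5 ≈ -38558.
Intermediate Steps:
M = -5 (M = -8 + 3 = -5)
K(D, O) = 2*O*(2 + O) (K(D, O) = (2*O)*(2 + O) = 2*O*(2 + O))
p = -24/5 (p = -144*(-1/(10*(2 - 5))) = -144/(2*(-5)*(-3)) = -144/30 = -144*1/30 = -24/5 ≈ -4.8000)
((22 + 48)*(53 + 63) - 87)*p = ((22 + 48)*(53 + 63) - 87)*(-24/5) = (70*116 - 87)*(-24/5) = (8120 - 87)*(-24/5) = 8033*(-24/5) = -192792/5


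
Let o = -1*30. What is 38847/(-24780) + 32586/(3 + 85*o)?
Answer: -100713821/7012740 ≈ -14.362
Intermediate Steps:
o = -30
38847/(-24780) + 32586/(3 + 85*o) = 38847/(-24780) + 32586/(3 + 85*(-30)) = 38847*(-1/24780) + 32586/(3 - 2550) = -12949/8260 + 32586/(-2547) = -12949/8260 + 32586*(-1/2547) = -12949/8260 - 10862/849 = -100713821/7012740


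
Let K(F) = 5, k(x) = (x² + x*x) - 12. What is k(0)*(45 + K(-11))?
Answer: -600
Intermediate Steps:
k(x) = -12 + 2*x² (k(x) = (x² + x²) - 12 = 2*x² - 12 = -12 + 2*x²)
k(0)*(45 + K(-11)) = (-12 + 2*0²)*(45 + 5) = (-12 + 2*0)*50 = (-12 + 0)*50 = -12*50 = -600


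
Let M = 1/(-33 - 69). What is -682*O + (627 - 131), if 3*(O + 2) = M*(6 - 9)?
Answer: 94519/51 ≈ 1853.3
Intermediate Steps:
M = -1/102 (M = 1/(-102) = -1/102 ≈ -0.0098039)
O = -203/102 (O = -2 + (-(6 - 9)/102)/3 = -2 + (-1/102*(-3))/3 = -2 + (⅓)*(1/34) = -2 + 1/102 = -203/102 ≈ -1.9902)
-682*O + (627 - 131) = -682*(-203/102) + (627 - 131) = 69223/51 + 496 = 94519/51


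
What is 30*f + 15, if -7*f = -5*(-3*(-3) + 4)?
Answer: 2055/7 ≈ 293.57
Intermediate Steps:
f = 65/7 (f = -(-5)*(-3*(-3) + 4)/7 = -(-5)*(9 + 4)/7 = -(-5)*13/7 = -⅐*(-65) = 65/7 ≈ 9.2857)
30*f + 15 = 30*(65/7) + 15 = 1950/7 + 15 = 2055/7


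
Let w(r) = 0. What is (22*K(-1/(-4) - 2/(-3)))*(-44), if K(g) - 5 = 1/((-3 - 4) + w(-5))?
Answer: -32912/7 ≈ -4701.7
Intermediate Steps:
K(g) = 34/7 (K(g) = 5 + 1/((-3 - 4) + 0) = 5 + 1/(-7 + 0) = 5 + 1/(-7) = 5 - ⅐ = 34/7)
(22*K(-1/(-4) - 2/(-3)))*(-44) = (22*(34/7))*(-44) = (748/7)*(-44) = -32912/7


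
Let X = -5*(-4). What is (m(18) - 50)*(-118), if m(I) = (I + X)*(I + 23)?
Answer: -177944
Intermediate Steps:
X = 20
m(I) = (20 + I)*(23 + I) (m(I) = (I + 20)*(I + 23) = (20 + I)*(23 + I))
(m(18) - 50)*(-118) = ((460 + 18² + 43*18) - 50)*(-118) = ((460 + 324 + 774) - 50)*(-118) = (1558 - 50)*(-118) = 1508*(-118) = -177944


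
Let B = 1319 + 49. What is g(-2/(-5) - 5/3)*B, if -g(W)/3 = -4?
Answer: 16416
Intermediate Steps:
g(W) = 12 (g(W) = -3*(-4) = 12)
B = 1368
g(-2/(-5) - 5/3)*B = 12*1368 = 16416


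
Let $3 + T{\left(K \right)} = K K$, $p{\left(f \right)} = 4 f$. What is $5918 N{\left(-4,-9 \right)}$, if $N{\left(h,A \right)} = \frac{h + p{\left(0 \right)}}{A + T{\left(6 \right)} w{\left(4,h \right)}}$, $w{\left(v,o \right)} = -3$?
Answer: $\frac{5918}{27} \approx 219.19$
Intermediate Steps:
$T{\left(K \right)} = -3 + K^{2}$ ($T{\left(K \right)} = -3 + K K = -3 + K^{2}$)
$N{\left(h,A \right)} = \frac{h}{-99 + A}$ ($N{\left(h,A \right)} = \frac{h + 4 \cdot 0}{A + \left(-3 + 6^{2}\right) \left(-3\right)} = \frac{h + 0}{A + \left(-3 + 36\right) \left(-3\right)} = \frac{h}{A + 33 \left(-3\right)} = \frac{h}{A - 99} = \frac{h}{-99 + A}$)
$5918 N{\left(-4,-9 \right)} = 5918 \left(- \frac{4}{-99 - 9}\right) = 5918 \left(- \frac{4}{-108}\right) = 5918 \left(\left(-4\right) \left(- \frac{1}{108}\right)\right) = 5918 \cdot \frac{1}{27} = \frac{5918}{27}$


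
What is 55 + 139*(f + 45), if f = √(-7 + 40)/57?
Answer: 6310 + 139*√33/57 ≈ 6324.0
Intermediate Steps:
f = √33/57 (f = √33*(1/57) = √33/57 ≈ 0.10078)
55 + 139*(f + 45) = 55 + 139*(√33/57 + 45) = 55 + 139*(45 + √33/57) = 55 + (6255 + 139*√33/57) = 6310 + 139*√33/57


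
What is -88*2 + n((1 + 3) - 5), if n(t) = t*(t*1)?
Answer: -175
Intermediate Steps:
n(t) = t**2 (n(t) = t*t = t**2)
-88*2 + n((1 + 3) - 5) = -88*2 + ((1 + 3) - 5)**2 = -176 + (4 - 5)**2 = -176 + (-1)**2 = -176 + 1 = -175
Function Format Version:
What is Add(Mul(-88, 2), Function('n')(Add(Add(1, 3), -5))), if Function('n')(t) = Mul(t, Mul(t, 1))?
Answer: -175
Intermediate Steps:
Function('n')(t) = Pow(t, 2) (Function('n')(t) = Mul(t, t) = Pow(t, 2))
Add(Mul(-88, 2), Function('n')(Add(Add(1, 3), -5))) = Add(Mul(-88, 2), Pow(Add(Add(1, 3), -5), 2)) = Add(-176, Pow(Add(4, -5), 2)) = Add(-176, Pow(-1, 2)) = Add(-176, 1) = -175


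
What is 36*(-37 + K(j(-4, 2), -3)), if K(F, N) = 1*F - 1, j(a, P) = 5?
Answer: -1188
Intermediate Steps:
K(F, N) = -1 + F (K(F, N) = F - 1 = -1 + F)
36*(-37 + K(j(-4, 2), -3)) = 36*(-37 + (-1 + 5)) = 36*(-37 + 4) = 36*(-33) = -1188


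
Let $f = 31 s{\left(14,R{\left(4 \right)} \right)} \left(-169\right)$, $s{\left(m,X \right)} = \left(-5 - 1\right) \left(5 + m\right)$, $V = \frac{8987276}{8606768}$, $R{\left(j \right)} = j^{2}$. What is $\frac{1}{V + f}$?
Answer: $\frac{2151692}{1285091687051} \approx 1.6743 \cdot 10^{-6}$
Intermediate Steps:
$V = \frac{2246819}{2151692}$ ($V = 8987276 \cdot \frac{1}{8606768} = \frac{2246819}{2151692} \approx 1.0442$)
$s{\left(m,X \right)} = -30 - 6 m$ ($s{\left(m,X \right)} = - 6 \left(5 + m\right) = -30 - 6 m$)
$f = 597246$ ($f = 31 \left(-30 - 84\right) \left(-169\right) = 31 \left(-114\right) \left(-169\right) = \left(-3534\right) \left(-169\right) = 597246$)
$\frac{1}{V + f} = \frac{1}{\frac{2246819}{2151692} + 597246} = \frac{1}{\frac{1285091687051}{2151692}} = \frac{2151692}{1285091687051}$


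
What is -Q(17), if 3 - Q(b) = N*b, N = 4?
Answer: 65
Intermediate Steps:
Q(b) = 3 - 4*b
-Q(17) = -(3 - 4*17) = -(3 - 68) = -1*(-65) = 65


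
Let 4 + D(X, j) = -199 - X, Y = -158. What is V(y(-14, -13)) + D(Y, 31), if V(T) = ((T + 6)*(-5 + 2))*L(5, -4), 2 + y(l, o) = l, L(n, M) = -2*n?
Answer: -345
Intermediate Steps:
D(X, j) = -203 - X (D(X, j) = -4 + (-199 - X) = -203 - X)
y(l, o) = -2 + l
V(T) = 180 + 30*T (V(T) = ((T + 6)*(-5 + 2))*(-2*5) = ((6 + T)*(-3))*(-10) = (-18 - 3*T)*(-10) = 180 + 30*T)
V(y(-14, -13)) + D(Y, 31) = (180 + 30*(-2 - 14)) + (-203 - 1*(-158)) = (180 + 30*(-16)) + (-203 + 158) = (180 - 480) - 45 = -300 - 45 = -345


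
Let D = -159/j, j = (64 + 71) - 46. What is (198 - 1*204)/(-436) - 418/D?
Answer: 8110513/34662 ≈ 233.99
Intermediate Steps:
j = 89 (j = 135 - 46 = 89)
D = -159/89 ≈ -1.7865
(198 - 1*204)/(-436) - 418/D = (198 - 1*204)/(-436) - 418/(-159/89) = (198 - 204)*(-1/436) - 418*(-89/159) = -6*(-1/436) + 37202/159 = 3/218 + 37202/159 = 8110513/34662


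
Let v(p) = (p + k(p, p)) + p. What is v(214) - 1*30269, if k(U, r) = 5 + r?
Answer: -29622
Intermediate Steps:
v(p) = 5 + 3*p (v(p) = (p + (5 + p)) + p = (5 + 2*p) + p = 5 + 3*p)
v(214) - 1*30269 = (5 + 3*214) - 1*30269 = (5 + 642) - 30269 = 647 - 30269 = -29622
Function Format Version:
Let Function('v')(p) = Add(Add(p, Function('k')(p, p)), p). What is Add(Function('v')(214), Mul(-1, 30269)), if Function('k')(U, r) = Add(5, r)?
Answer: -29622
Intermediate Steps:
Function('v')(p) = Add(5, Mul(3, p)) (Function('v')(p) = Add(Add(p, Add(5, p)), p) = Add(Add(5, Mul(2, p)), p) = Add(5, Mul(3, p)))
Add(Function('v')(214), Mul(-1, 30269)) = Add(Add(5, Mul(3, 214)), Mul(-1, 30269)) = Add(Add(5, 642), -30269) = Add(647, -30269) = -29622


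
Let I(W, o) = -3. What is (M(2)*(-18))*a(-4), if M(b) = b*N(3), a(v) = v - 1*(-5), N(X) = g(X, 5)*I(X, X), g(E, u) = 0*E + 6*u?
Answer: 3240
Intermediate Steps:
g(E, u) = 6*u (g(E, u) = 0 + 6*u = 6*u)
N(X) = -90 (N(X) = (6*5)*(-3) = 30*(-3) = -90)
a(v) = 5 + v (a(v) = v + 5 = 5 + v)
M(b) = -90*b (M(b) = b*(-90) = -90*b)
(M(2)*(-18))*a(-4) = (-90*2*(-18))*(5 - 4) = -180*(-18)*1 = 3240*1 = 3240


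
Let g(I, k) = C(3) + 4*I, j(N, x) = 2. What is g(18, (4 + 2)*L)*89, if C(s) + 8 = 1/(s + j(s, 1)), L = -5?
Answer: 28569/5 ≈ 5713.8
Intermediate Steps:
C(s) = -8 + 1/(2 + s) (C(s) = -8 + 1/(s + 2) = -8 + 1/(2 + s))
g(I, k) = -39/5 + 4*I (g(I, k) = (-15 - 8*3)/(2 + 3) + 4*I = (-15 - 24)/5 + 4*I = (⅕)*(-39) + 4*I = -39/5 + 4*I)
g(18, (4 + 2)*L)*89 = (-39/5 + 4*18)*89 = (-39/5 + 72)*89 = (321/5)*89 = 28569/5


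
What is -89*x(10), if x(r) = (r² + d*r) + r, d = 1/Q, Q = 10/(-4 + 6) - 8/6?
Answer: -110360/11 ≈ -10033.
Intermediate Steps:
Q = 11/3 (Q = 10/2 - 8*⅙ = 10*(½) - 4/3 = 5 - 4/3 = 11/3 ≈ 3.6667)
d = 3/11 (d = 1/(11/3) = 3/11 ≈ 0.27273)
x(r) = r² + 14*r/11 (x(r) = (r² + 3*r/11) + r = r² + 14*r/11)
-89*x(10) = -89*10*(14 + 11*10)/11 = -89*10*(14 + 110)/11 = -89*10*124/11 = -89*1240/11 = -110360/11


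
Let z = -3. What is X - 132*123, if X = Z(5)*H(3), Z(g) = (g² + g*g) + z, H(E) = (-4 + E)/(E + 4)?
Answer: -113699/7 ≈ -16243.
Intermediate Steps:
H(E) = (-4 + E)/(4 + E)
Z(g) = -3 + 2*g² (Z(g) = (g² + g*g) - 3 = (g² + g²) - 3 = 2*g² - 3 = -3 + 2*g²)
X = -47/7 (X = (-3 + 2*5²)*((-4 + 3)/(4 + 3)) = (-3 + 2*25)*(-1/7) = (-3 + 50)*((⅐)*(-1)) = 47*(-⅐) = -47/7 ≈ -6.7143)
X - 132*123 = -47/7 - 132*123 = -47/7 - 16236 = -113699/7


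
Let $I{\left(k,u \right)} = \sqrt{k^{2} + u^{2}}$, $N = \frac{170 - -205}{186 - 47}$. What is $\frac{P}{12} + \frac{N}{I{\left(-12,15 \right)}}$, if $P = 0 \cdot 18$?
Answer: $\frac{125 \sqrt{41}}{5699} \approx 0.14044$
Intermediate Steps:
$P = 0$
$N = \frac{375}{139}$ ($N = \frac{170 + 205}{186 - 47} = \frac{375}{139} \approx 2.6978$)
$\frac{P}{12} + \frac{N}{I{\left(-12,15 \right)}} = \frac{0}{12} + \frac{375}{139 \sqrt{\left(-12\right)^{2} + 15^{2}}} = 0 \cdot \frac{1}{12} + \frac{375}{139 \sqrt{144 + 225}} = 0 + \frac{375}{139 \sqrt{369}} = 0 + \frac{375}{139 \cdot 3 \sqrt{41}} = 0 + \frac{375 \frac{\sqrt{41}}{123}}{139} = 0 + \frac{125 \sqrt{41}}{5699} = \frac{125 \sqrt{41}}{5699}$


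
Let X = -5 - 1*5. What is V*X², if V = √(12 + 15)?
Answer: 300*√3 ≈ 519.62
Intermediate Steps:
X = -10 (X = -5 - 5 = -10)
V = 3*√3 (V = √27 = 3*√3 ≈ 5.1962)
V*X² = (3*√3)*(-10)² = (3*√3)*100 = 300*√3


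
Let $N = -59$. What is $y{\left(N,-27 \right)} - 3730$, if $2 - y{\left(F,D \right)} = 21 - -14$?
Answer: $-3763$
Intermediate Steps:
$y{\left(F,D \right)} = -33$ ($y{\left(F,D \right)} = 2 - \left(21 - -14\right) = 2 - \left(21 + 14\right) = 2 - 35 = -33$)
$y{\left(N,-27 \right)} - 3730 = -33 - 3730 = -3763$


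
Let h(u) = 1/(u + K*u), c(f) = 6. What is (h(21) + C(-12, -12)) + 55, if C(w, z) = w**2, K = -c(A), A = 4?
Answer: 20894/105 ≈ 198.99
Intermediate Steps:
K = -6 (K = -1*6 = -6)
h(u) = -1/(5*u) (h(u) = 1/(u - 6*u) = 1/(-5*u) = -1/(5*u))
(h(21) + C(-12, -12)) + 55 = (-1/5/21 + (-12)**2) + 55 = (-1/5*1/21 + 144) + 55 = (-1/105 + 144) + 55 = 15119/105 + 55 = 20894/105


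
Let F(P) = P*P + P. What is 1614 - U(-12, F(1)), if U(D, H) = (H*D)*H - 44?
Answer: 1706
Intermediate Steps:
F(P) = P + P**2 (F(P) = P**2 + P = P + P**2)
U(D, H) = -44 + D*H**2 (U(D, H) = (D*H)*H - 44 = D*H**2 - 44 = -44 + D*H**2)
1614 - U(-12, F(1)) = 1614 - (-44 - 12*(1 + 1)**2) = 1614 - (-44 - 12*(1*2)**2) = 1614 - (-44 - 12*2**2) = 1614 - (-44 - 12*4) = 1614 - (-44 - 48) = 1614 - 1*(-92) = 1614 + 92 = 1706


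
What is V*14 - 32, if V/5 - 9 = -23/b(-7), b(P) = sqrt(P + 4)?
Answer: 598 + 1610*I*sqrt(3)/3 ≈ 598.0 + 929.53*I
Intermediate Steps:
b(P) = sqrt(4 + P)
V = 45 + 115*I*sqrt(3)/3 (V = 45 + 5*(-23/sqrt(4 - 7)) = 45 + 5*(-23*(-I*sqrt(3)/3)) = 45 + 5*(-(-23)*I*sqrt(3)/3) = 45 + 5*(23*I*sqrt(3)/3) = 45 + 115*I*sqrt(3)/3 ≈ 45.0 + 66.395*I)
V*14 - 32 = (45 + 115*I*sqrt(3)/3)*14 - 32 = (630 + 1610*I*sqrt(3)/3) - 32 = 598 + 1610*I*sqrt(3)/3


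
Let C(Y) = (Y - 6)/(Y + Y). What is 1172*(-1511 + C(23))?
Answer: -40720554/23 ≈ -1.7705e+6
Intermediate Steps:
C(Y) = (-6 + Y)/(2*Y) (C(Y) = (-6 + Y)/((2*Y)) = (-6 + Y)*(1/(2*Y)) = (-6 + Y)/(2*Y))
1172*(-1511 + C(23)) = 1172*(-1511 + (½)*(-6 + 23)/23) = 1172*(-1511 + (½)*(1/23)*17) = 1172*(-1511 + 17/46) = 1172*(-69489/46) = -40720554/23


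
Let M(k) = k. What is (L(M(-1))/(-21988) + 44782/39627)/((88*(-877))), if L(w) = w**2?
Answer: -984626989/67244874703776 ≈ -1.4642e-5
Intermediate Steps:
(L(M(-1))/(-21988) + 44782/39627)/((88*(-877))) = ((-1)**2/(-21988) + 44782/39627)/((88*(-877))) = (1*(-1/21988) + 44782*(1/39627))/(-77176) = (-1/21988 + 44782/39627)*(-1/77176) = (984626989/871318476)*(-1/77176) = -984626989/67244874703776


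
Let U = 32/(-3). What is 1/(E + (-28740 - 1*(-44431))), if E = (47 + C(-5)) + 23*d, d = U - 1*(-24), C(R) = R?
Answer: 3/48119 ≈ 6.2345e-5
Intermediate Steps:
U = -32/3 (U = 32*(-1/3) = -32/3 ≈ -10.667)
d = 40/3 (d = -32/3 - 1*(-24) = -32/3 + 24 = 40/3 ≈ 13.333)
E = 1046/3 (E = (47 - 5) + 23*(40/3) = 42 + 920/3 = 1046/3 ≈ 348.67)
1/(E + (-28740 - 1*(-44431))) = 1/(1046/3 + (-28740 - 1*(-44431))) = 1/(1046/3 + (-28740 + 44431)) = 1/(1046/3 + 15691) = 1/(48119/3) = 3/48119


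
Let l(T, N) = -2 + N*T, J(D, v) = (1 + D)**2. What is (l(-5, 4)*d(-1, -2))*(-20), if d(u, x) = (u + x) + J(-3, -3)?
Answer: 440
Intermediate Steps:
d(u, x) = 4 + u + x (d(u, x) = (u + x) + (1 - 3)**2 = (u + x) + (-2)**2 = (u + x) + 4 = 4 + u + x)
(l(-5, 4)*d(-1, -2))*(-20) = ((-2 + 4*(-5))*(4 - 1 - 2))*(-20) = ((-2 - 20)*1)*(-20) = -22*1*(-20) = -22*(-20) = 440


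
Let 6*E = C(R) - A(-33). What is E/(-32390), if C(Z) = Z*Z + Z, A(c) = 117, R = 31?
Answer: -175/38868 ≈ -0.0045024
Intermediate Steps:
C(Z) = Z + Z² (C(Z) = Z² + Z = Z + Z²)
E = 875/6 (E = (31*(1 + 31) - 1*117)/6 = (31*32 - 117)/6 = (992 - 117)/6 = (⅙)*875 = 875/6 ≈ 145.83)
E/(-32390) = (875/6)/(-32390) = (875/6)*(-1/32390) = -175/38868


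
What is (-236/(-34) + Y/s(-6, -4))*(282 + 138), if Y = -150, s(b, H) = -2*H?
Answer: -84315/17 ≈ -4959.7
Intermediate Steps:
(-236/(-34) + Y/s(-6, -4))*(282 + 138) = (-236/(-34) - 150/((-2*(-4))))*(282 + 138) = (-236*(-1/34) - 150/8)*420 = (118/17 - 150*⅛)*420 = (118/17 - 75/4)*420 = -803/68*420 = -84315/17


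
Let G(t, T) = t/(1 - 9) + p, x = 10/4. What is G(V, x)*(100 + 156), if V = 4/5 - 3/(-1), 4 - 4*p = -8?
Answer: 3232/5 ≈ 646.40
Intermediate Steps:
x = 5/2 (x = 10*(1/4) = 5/2 ≈ 2.5000)
p = 3 (p = 1 - 1/4*(-8) = 1 + 2 = 3)
V = 19/5 (V = 4*(1/5) - 3*(-1) = 4/5 + 3 = 19/5 ≈ 3.8000)
G(t, T) = 3 - t/8 (G(t, T) = t/(1 - 9) + 3 = t/(-8) + 3 = -t/8 + 3 = 3 - t/8)
G(V, x)*(100 + 156) = (3 - 1/8*19/5)*(100 + 156) = (3 - 19/40)*256 = (101/40)*256 = 3232/5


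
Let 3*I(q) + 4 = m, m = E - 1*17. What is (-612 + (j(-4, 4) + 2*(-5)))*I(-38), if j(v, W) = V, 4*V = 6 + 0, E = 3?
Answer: 3723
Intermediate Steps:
V = 3/2 (V = (6 + 0)/4 = (¼)*6 = 3/2 ≈ 1.5000)
j(v, W) = 3/2
m = -14 (m = 3 - 1*17 = 3 - 17 = -14)
I(q) = -6 (I(q) = -4/3 + (⅓)*(-14) = -4/3 - 14/3 = -6)
(-612 + (j(-4, 4) + 2*(-5)))*I(-38) = (-612 + (3/2 + 2*(-5)))*(-6) = (-612 + (3/2 - 10))*(-6) = (-612 - 17/2)*(-6) = -1241/2*(-6) = 3723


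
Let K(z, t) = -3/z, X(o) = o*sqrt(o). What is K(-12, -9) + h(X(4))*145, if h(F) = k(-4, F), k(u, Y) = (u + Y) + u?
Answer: 1/4 ≈ 0.25000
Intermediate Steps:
X(o) = o**(3/2)
k(u, Y) = Y + 2*u (k(u, Y) = (Y + u) + u = Y + 2*u)
h(F) = -8 + F (h(F) = F + 2*(-4) = F - 8 = -8 + F)
K(-12, -9) + h(X(4))*145 = -3/(-12) + (-8 + 4**(3/2))*145 = -3*(-1/12) + (-8 + 8)*145 = 1/4 + 0*145 = 1/4 + 0 = 1/4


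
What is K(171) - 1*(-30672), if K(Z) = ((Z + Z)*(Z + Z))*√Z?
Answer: 30672 + 350892*√19 ≈ 1.5602e+6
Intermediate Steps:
K(Z) = 4*Z^(5/2) (K(Z) = ((2*Z)*(2*Z))*√Z = (4*Z²)*√Z = 4*Z^(5/2))
K(171) - 1*(-30672) = 4*171^(5/2) - 1*(-30672) = 4*(87723*√19) + 30672 = 350892*√19 + 30672 = 30672 + 350892*√19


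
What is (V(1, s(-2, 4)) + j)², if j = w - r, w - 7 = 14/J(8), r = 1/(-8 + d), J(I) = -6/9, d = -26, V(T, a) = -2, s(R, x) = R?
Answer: 294849/1156 ≈ 255.06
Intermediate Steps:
J(I) = -⅔ (J(I) = -6*⅑ = -⅔)
r = -1/34 (r = 1/(-8 - 26) = 1/(-34) = -1/34 ≈ -0.029412)
w = -14 (w = 7 + 14/(-⅔) = 7 + 14*(-3/2) = 7 - 21 = -14)
j = -475/34 (j = -14 - 1*(-1/34) = -14 + 1/34 = -475/34 ≈ -13.971)
(V(1, s(-2, 4)) + j)² = (-2 - 475/34)² = (-543/34)² = 294849/1156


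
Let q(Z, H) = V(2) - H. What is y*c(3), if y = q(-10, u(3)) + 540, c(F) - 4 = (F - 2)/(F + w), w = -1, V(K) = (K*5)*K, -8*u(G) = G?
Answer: 40347/16 ≈ 2521.7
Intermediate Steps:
u(G) = -G/8
V(K) = 5*K**2 (V(K) = (5*K)*K = 5*K**2)
c(F) = 4 + (-2 + F)/(-1 + F) (c(F) = 4 + (F - 2)/(F - 1) = 4 + (-2 + F)/(-1 + F))
q(Z, H) = 20 - H (q(Z, H) = 5*2**2 - H = 5*4 - H = 20 - H)
y = 4483/8 (y = (20 - (-1)*3/8) + 540 = (20 - 1*(-3/8)) + 540 = (20 + 3/8) + 540 = 163/8 + 540 = 4483/8 ≈ 560.38)
y*c(3) = 4483*((-6 + 5*3)/(-1 + 3))/8 = 4483*((-6 + 15)/2)/8 = 4483*((1/2)*9)/8 = (4483/8)*(9/2) = 40347/16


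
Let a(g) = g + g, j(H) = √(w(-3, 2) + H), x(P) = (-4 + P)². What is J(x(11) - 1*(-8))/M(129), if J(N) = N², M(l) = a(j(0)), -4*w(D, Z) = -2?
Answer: 3249*√2/2 ≈ 2297.4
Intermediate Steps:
w(D, Z) = ½ (w(D, Z) = -¼*(-2) = ½)
j(H) = √(½ + H)
a(g) = 2*g
M(l) = √2 (M(l) = 2*(√(2 + 4*0)/2) = 2*(√(2 + 0)/2) = 2*(√2/2) = √2)
J(x(11) - 1*(-8))/M(129) = ((-4 + 11)² - 1*(-8))²/(√2) = (7² + 8)²*(√2/2) = (49 + 8)²*(√2/2) = 57²*(√2/2) = 3249*(√2/2) = 3249*√2/2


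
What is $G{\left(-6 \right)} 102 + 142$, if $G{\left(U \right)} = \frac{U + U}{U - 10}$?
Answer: $\frac{437}{2} \approx 218.5$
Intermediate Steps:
$G{\left(U \right)} = \frac{2 U}{-10 + U}$
$G{\left(-6 \right)} 102 + 142 = 2 \left(-6\right) \frac{1}{-10 - 6} \cdot 102 + 142 = 2 \left(-6\right) \frac{1}{-16} \cdot 102 + 142 = 2 \left(-6\right) \left(- \frac{1}{16}\right) 102 + 142 = \frac{3}{4} \cdot 102 + 142 = \frac{153}{2} + 142 = \frac{437}{2}$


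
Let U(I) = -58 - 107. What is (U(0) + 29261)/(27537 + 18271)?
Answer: 3637/5726 ≈ 0.63517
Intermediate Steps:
U(I) = -165
(U(0) + 29261)/(27537 + 18271) = (-165 + 29261)/(27537 + 18271) = 29096/45808 = 29096*(1/45808) = 3637/5726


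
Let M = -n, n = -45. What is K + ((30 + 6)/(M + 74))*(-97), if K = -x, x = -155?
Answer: 14953/119 ≈ 125.66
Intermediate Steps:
K = 155 (K = -1*(-155) = 155)
M = 45 (M = -1*(-45) = 45)
K + ((30 + 6)/(M + 74))*(-97) = 155 + ((30 + 6)/(45 + 74))*(-97) = 155 + (36/119)*(-97) = 155 - 3492/119 = 14953/119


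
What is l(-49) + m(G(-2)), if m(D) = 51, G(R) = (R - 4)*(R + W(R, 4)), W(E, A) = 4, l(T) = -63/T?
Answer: 366/7 ≈ 52.286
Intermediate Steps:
G(R) = (-4 + R)*(4 + R) (G(R) = (R - 4)*(R + 4) = (-4 + R)*(4 + R))
l(-49) + m(G(-2)) = -63/(-49) + 51 = -63*(-1/49) + 51 = 9/7 + 51 = 366/7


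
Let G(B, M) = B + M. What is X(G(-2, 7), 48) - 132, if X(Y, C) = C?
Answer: -84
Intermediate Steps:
X(G(-2, 7), 48) - 132 = 48 - 132 = -84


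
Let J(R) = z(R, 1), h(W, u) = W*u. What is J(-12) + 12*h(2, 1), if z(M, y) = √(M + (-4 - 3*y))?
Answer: 24 + I*√19 ≈ 24.0 + 4.3589*I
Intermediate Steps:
z(M, y) = √(-4 + M - 3*y)
J(R) = √(-7 + R) (J(R) = √(-4 + R - 3*1) = √(-4 + R - 3) = √(-7 + R))
J(-12) + 12*h(2, 1) = √(-7 - 12) + 12*(2*1) = √(-19) + 12*2 = I*√19 + 24 = 24 + I*√19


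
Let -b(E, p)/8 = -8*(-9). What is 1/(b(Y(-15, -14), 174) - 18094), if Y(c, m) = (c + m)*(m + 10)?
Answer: -1/18670 ≈ -5.3562e-5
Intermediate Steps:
Y(c, m) = (10 + m)*(c + m) (Y(c, m) = (c + m)*(10 + m) = (10 + m)*(c + m))
b(E, p) = -576 (b(E, p) = -(-64)*(-9) = -8*72 = -576)
1/(b(Y(-15, -14), 174) - 18094) = 1/(-576 - 18094) = 1/(-18670) = -1/18670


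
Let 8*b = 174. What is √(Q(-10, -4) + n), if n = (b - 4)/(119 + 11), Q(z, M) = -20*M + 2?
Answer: √5552430/260 ≈ 9.0629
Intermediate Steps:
b = 87/4 (b = (⅛)*174 = 87/4 ≈ 21.750)
Q(z, M) = 2 - 20*M
n = 71/520 (n = (87/4 - 4)/(119 + 11) = (71/4)/130 = (71/4)*(1/130) = 71/520 ≈ 0.13654)
√(Q(-10, -4) + n) = √((2 - 20*(-4)) + 71/520) = √((2 + 80) + 71/520) = √(82 + 71/520) = √(42711/520) = √5552430/260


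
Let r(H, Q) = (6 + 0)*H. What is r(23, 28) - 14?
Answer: 124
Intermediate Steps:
r(H, Q) = 6*H
r(23, 28) - 14 = 6*23 - 14 = 138 - 14 = 124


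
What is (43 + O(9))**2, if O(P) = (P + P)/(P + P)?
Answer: 1936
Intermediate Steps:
O(P) = 1 (O(P) = (2*P)/((2*P)) = (2*P)*(1/(2*P)) = 1)
(43 + O(9))**2 = (43 + 1)**2 = 44**2 = 1936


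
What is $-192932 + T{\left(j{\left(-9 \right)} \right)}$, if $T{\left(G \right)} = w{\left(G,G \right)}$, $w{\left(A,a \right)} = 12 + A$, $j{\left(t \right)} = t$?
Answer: $-192929$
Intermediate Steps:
$T{\left(G \right)} = 12 + G$
$-192932 + T{\left(j{\left(-9 \right)} \right)} = -192932 + \left(12 - 9\right) = -192932 + 3 = -192929$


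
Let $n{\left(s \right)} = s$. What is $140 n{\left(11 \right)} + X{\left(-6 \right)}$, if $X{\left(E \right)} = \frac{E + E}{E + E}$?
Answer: $1541$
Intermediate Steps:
$X{\left(E \right)} = 1$ ($X{\left(E \right)} = \frac{2 E}{2 E} = 2 E \frac{1}{2 E} = 1$)
$140 n{\left(11 \right)} + X{\left(-6 \right)} = 140 \cdot 11 + 1 = 1540 + 1 = 1541$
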